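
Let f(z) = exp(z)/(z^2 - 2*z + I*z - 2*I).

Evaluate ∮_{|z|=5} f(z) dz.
By the residue theorem, ∮_C f(z) dz = 2πi · (sum of the residues of f at the poles inside |z| = 5).

The denominator factors as (z + I)*(z - 2), so the singularities of f are simple poles at z = -I, z = 2.
  |-I|² = 1 < 25 = 5², so this pole is inside the contour.
  |2|² = 4 < 25 = 5², so this pole is inside the contour.

With P(z) = exp(z) and Q(z) = z^2 - 2*z + I*z - 2*I, each pole is simple, so Res(f, z₀) = P(z₀)/Q'(z₀) with Q'(z) = 2*z - 2 + I.
  Res(f, -I) = P(-I)/Q'(-I) = (exp(-I))/(-2 - I) = (-2/5 + I/5)*exp(-I)
  Res(f, 2) = P(2)/Q'(2) = (exp(2))/(2 + I) = (2/5 - I/5)*exp(2)

Sum of residues inside C: (2/5 - I/5)*exp(2) + (-2/5 + I/5)*exp(-I)
∮_C f(z) dz = 2πi · ((2/5 - I/5)*exp(2) + (-2/5 + I/5)*exp(-I)) = pi*(-2/5 - 4*I/5)*exp(-I) + pi*(2/5 + 4*I/5)*exp(2)

Final answer: pi*(-2/5 - 4*I/5)*exp(-I) + pi*(2/5 + 4*I/5)*exp(2)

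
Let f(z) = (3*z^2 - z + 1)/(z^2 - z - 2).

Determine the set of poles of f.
The singularities of f are the zeros of the denominator. Factoring,
  z^2 - z - 2 = (z + 1)*(z - 2)
so the candidates are z = -1, z = 2.

Check the numerator P(z) = 3*z^2 - z + 1 at each one:
  P(-1) = 5 ≠ 0, so z = -1 is a (simple) pole.
  P(2) = 11 ≠ 0, so z = 2 is a (simple) pole.

Poles of f: {-1, 2}

Final answer: {-1, 2}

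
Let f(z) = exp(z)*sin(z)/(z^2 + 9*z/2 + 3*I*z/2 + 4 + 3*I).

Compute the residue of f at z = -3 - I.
(3/5 - I/5)*exp(-3 - I)*sin(3 + I)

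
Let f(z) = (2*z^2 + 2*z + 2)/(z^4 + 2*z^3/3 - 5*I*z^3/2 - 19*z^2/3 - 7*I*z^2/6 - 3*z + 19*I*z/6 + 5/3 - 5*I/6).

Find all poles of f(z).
The singularities of f are the zeros of the denominator. Factoring,
  z^4 + 2*z^3/3 - 5*I*z^3/2 - 19*z^2/3 - 7*I*z^2/6 - 3*z + 19*I*z/6 + 5/3 - 5*I/6 = (z + 2 - I)*(z + 1 - I/2)*(z - 2 - I)*(z - 1/3)
so the candidates are z = -2 + I, z = -1 + I/2, z = 2 + I, z = 1/3.

Check the numerator P(z) = 2*z^2 + 2*z + 2 at each one:
  P(-2 + I) = 4 - 6*I ≠ 0, so z = -2 + I is a (simple) pole.
  P(-1 + I/2) = 3/2 - I ≠ 0, so z = -1 + I/2 is a (simple) pole.
  P(2 + I) = 12 + 10*I ≠ 0, so z = 2 + I is a (simple) pole.
  P(1/3) = 26/9 ≠ 0, so z = 1/3 is a (simple) pole.

Poles of f: {-2 + I, -1 + I/2, 1/3, 2 + I}

Final answer: {-2 + I, -1 + I/2, 1/3, 2 + I}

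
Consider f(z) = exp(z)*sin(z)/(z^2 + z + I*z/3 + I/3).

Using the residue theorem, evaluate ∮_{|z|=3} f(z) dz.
pi*(9/5 + 3*I/5)*exp(-I/3)*sinh(1/3) + pi*(-3/5 + 9*I/5)*exp(-1)*sin(1)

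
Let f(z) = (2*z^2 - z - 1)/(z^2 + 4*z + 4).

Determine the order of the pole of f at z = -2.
2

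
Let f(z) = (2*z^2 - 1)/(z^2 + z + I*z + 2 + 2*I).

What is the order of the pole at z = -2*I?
1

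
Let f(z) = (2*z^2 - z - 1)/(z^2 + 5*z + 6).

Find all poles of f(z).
The singularities of f are the zeros of the denominator. Factoring,
  z^2 + 5*z + 6 = (z + 3)*(z + 2)
so the candidates are z = -3, z = -2.

Check the numerator P(z) = 2*z^2 - z - 1 at each one:
  P(-3) = 20 ≠ 0, so z = -3 is a (simple) pole.
  P(-2) = 9 ≠ 0, so z = -2 is a (simple) pole.

Poles of f: {-3, -2}

Final answer: {-3, -2}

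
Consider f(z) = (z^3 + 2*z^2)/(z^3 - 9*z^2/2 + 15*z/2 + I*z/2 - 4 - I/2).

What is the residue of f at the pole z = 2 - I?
71/17 + 97*I/17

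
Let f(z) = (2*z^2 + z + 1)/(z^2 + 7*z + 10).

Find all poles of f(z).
The singularities of f are the zeros of the denominator. Factoring,
  z^2 + 7*z + 10 = (z + 2)*(z + 5)
so the candidates are z = -2, z = -5.

Check the numerator P(z) = 2*z^2 + z + 1 at each one:
  P(-2) = 7 ≠ 0, so z = -2 is a (simple) pole.
  P(-5) = 46 ≠ 0, so z = -5 is a (simple) pole.

Poles of f: {-5, -2}

Final answer: {-5, -2}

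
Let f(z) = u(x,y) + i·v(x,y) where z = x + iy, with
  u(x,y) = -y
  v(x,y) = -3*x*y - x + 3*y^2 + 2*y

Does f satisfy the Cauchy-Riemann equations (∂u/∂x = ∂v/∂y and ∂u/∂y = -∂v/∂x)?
∂u/∂x = 0
∂v/∂y = -3*x + 6*y + 2
∂u/∂y = -1
∂v/∂x = -3*y - 1
∂u/∂x ≠ ∂v/∂y and ∂u/∂y ≠ -∂v/∂x; the Cauchy-Riemann equations are not satisfied, so f is not analytic.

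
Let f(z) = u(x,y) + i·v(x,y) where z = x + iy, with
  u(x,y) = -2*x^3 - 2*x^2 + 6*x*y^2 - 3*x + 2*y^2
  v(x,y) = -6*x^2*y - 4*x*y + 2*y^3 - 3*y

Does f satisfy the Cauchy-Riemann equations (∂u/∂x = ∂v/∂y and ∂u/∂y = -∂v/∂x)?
∂u/∂x = -6*x^2 - 4*x + 6*y^2 - 3
∂v/∂y = -6*x^2 - 4*x + 6*y^2 - 3
∂u/∂y = 12*x*y + 4*y
∂v/∂x = -12*x*y - 4*y
∂u/∂x = ∂v/∂y and ∂u/∂y = -∂v/∂x hold identically; f is analytic.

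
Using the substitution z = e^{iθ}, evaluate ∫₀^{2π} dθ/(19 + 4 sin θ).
Call the integral J. The integrand is 2π-periodic and we integrate over a full period, so shifting θ does not change the value (θ → θ + π/2 turns sin θ into cos θ). Hence
  J = ∫₀^{2π} dθ/(19 + 4 cos θ).
Put z = e^{iθ}: then cos θ = (z + 1/z)/2, dθ = dz/(iz), and z runs once counterclockwise around |z| = 1:
  J = ∮_{|z|=1} 1/(19 + 4*(z + 1/z)/2) · dz/(iz) = (2/i) ∮_{|z|=1} dz/(4*z^2 + 38*z + 4).
The roots of 4*z^2 + 38*z + 4 are z = (-19 ± sqrt(19^2 - 4^2))/4, with sqrt(345) = sqrt(345); their product is 1, so only z₊ = -19/4 + sqrt(345)/4 lies inside the unit circle (z₋ = -19/4 - sqrt(345)/4 lies outside).
z₊ is a simple zero of q(z) = 4*z^2 + 38*z + 4, so Res(1/q, z₊) = 1/q'(z₊) with q'(z) = 8*z + 38; and q'(z₊) = 4*(z₊ - z₋) = 2*sqrt(345).
Therefore J = (2/i) · 2πi · 1/(2*sqrt(345)) = 2*pi/(sqrt(345)) = 2*sqrt(345)*pi/345

Final answer: 2*sqrt(345)*pi/345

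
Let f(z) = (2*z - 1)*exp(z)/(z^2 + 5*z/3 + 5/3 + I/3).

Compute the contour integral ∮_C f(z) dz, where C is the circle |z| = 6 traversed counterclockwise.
pi*(96/37 + 58*I/37)*exp(-2/3 - I) + pi*(-96/37 + 90*I/37)*exp(-1 + I)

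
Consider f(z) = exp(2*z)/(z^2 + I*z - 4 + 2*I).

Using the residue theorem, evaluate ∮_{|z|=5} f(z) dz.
By the residue theorem, ∮_C f(z) dz = 2πi · (sum of the residues of f at the poles inside |z| = 5).

The denominator factors as (z + 2)*(z - 2 + I), so the singularities of f are simple poles at z = -2, z = 2 - I.
  |-2|² = 4 < 25 = 5², so this pole is inside the contour.
  |2 - I|² = 5 < 25 = 5², so this pole is inside the contour.

With P(z) = exp(2*z) and Q(z) = z^2 + I*z - 4 + 2*I, each pole is simple, so Res(f, z₀) = P(z₀)/Q'(z₀) with Q'(z) = 2*z + I.
  Res(f, -2) = P(-2)/Q'(-2) = (exp(-4))/(-4 + I) = (-4/17 - I/17)*exp(-4)
  Res(f, 2 - I) = P(2 - I)/Q'(2 - I) = (exp(4 - 2*I))/(4 - I) = (4/17 + I/17)*exp(4 - 2*I)

Sum of residues inside C: (4/17 + I/17)*exp(4 - 2*I) + (-4/17 - I/17)*exp(-4)
∮_C f(z) dz = 2πi · ((4/17 + I/17)*exp(4 - 2*I) + (-4/17 - I/17)*exp(-4)) = pi*(-2/17 + 8*I/17)*exp(4 - 2*I) + pi*(2/17 - 8*I/17)*exp(-4)

Final answer: pi*(-2/17 + 8*I/17)*exp(4 - 2*I) + pi*(2/17 - 8*I/17)*exp(-4)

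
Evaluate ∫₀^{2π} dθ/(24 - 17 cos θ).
2*sqrt(287)*pi/287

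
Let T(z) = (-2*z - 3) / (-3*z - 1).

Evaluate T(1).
5/4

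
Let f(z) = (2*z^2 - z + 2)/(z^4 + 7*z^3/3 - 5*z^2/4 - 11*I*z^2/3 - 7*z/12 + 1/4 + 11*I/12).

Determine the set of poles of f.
{-3 - I, -1/2, 1/2, 2/3 + I}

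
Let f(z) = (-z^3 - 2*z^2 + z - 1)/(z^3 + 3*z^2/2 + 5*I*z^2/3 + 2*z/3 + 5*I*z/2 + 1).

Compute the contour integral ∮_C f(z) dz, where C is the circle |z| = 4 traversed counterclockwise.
pi*(-10/3 - I)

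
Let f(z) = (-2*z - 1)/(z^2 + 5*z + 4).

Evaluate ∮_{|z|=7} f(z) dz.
-4*I*pi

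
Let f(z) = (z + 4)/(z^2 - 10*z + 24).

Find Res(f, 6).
Write f(z) = P(z)/Q(z) with P(z) = z + 4 and Q(z) = z^2 - 10*z + 24.
The denominator factors as Q(z) = (z - 4)*(z - 6), so z = 6 is a simple zero of Q and P is analytic there; z = 6 is therefore a simple pole and
  Res(f, z₀) = P(z₀)/Q'(z₀).

Q'(z) = 2*z - 10, so Q'(6) = 2.
P(6) = 10.

Res(f, 6) = (10)/(2) = 5

Final answer: 5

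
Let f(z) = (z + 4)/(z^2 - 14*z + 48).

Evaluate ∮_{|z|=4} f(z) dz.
0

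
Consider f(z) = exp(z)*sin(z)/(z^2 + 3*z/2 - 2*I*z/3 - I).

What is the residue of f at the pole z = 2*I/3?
(24/97 + 54*I/97)*exp(2*I/3)*sinh(2/3)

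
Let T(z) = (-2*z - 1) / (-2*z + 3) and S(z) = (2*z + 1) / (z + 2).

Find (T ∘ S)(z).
(5*z + 4)/(z - 4)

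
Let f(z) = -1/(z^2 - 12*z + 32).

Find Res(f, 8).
-1/4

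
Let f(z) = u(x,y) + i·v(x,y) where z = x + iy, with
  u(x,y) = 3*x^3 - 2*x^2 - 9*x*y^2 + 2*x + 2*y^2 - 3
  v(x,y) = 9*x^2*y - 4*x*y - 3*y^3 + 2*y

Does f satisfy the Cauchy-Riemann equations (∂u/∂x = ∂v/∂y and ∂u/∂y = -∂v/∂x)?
∂u/∂x = 9*x^2 - 4*x - 9*y^2 + 2
∂v/∂y = 9*x^2 - 4*x - 9*y^2 + 2
∂u/∂y = -18*x*y + 4*y
∂v/∂x = 18*x*y - 4*y
∂u/∂x = ∂v/∂y and ∂u/∂y = -∂v/∂x hold identically; f is analytic.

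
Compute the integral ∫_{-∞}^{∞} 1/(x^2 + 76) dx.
Let f(z) = 1/(z^2 + 76). The denominator has no real zeros and deg Q - deg P = 2 ≥ 2, so the integral of f over the upper semicircle |z| = R tends to 0 as R → ∞. Closing the contour in the upper half-plane,
  ∫_{-∞}^{∞} f(x) dx = 2πi · Σ Res(f, z_k)  over the poles with Im z_k > 0.

Zeros of the denominator: z^2 + 76 = 0 gives z = ±2*sqrt(19)*I.
Upper half-plane: z = 2*sqrt(19)*I (simple).

Each pole is a simple zero of Q(z) = z^2 + 76, so Res(f, z₀) = P(z₀)/Q'(z₀) with P(z) = 1, Q'(z) = 2*z:
  Res(f, 2*sqrt(19)*I) = (1)/(4*sqrt(19)*I) = -sqrt(19)*I/76

∫_{-∞}^{∞} f(x) dx = 2πi · (-sqrt(19)*I/76) = sqrt(19)*pi/38

Final answer: sqrt(19)*pi/38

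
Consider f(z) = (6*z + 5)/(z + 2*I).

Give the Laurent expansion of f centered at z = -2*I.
Put w = z - (-2*I), i.e. z = w - 2*I. The denominator is w, so it suffices to rewrite the numerator in powers of w.

P(z) = 6*z + 5
P(w - 2*I) = 5 - 12*I + 6*w

Dividing each term by w:
  f = (5 - 12*I)/w + 6

Substituting back w = z + 2*I:
  f(z) = (5 - 12*I)/(z + 2*I) + 6

The series is finite because the numerator is a polynomial; the negative powers form the principal part, and the coefficient of 1/(z + 2*I) gives Res(f, -2*I) = 5 - 12*I.

Final answer: (5 - 12*I)/(z + 2*I) + 6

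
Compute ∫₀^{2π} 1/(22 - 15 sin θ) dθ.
Call the integral J. The integrand is 2π-periodic and we integrate over a full period, so shifting θ does not change the value (θ → θ + π/2 turns sin θ into cos θ; θ → θ + π flips the sign of the trig term). Hence
  J = ∫₀^{2π} dθ/(22 + 15 cos θ).
Put z = e^{iθ}: then cos θ = (z + 1/z)/2, dθ = dz/(iz), and z runs once counterclockwise around |z| = 1:
  J = ∮_{|z|=1} 1/(22 + 15*(z + 1/z)/2) · dz/(iz) = (2/i) ∮_{|z|=1} dz/(15*z^2 + 44*z + 15).
The roots of 15*z^2 + 44*z + 15 are z = (-22 ± sqrt(22^2 - 15^2))/15, with sqrt(259) = sqrt(259); their product is 1, so only z₊ = -22/15 + sqrt(259)/15 lies inside the unit circle (z₋ = -22/15 - sqrt(259)/15 lies outside).
z₊ is a simple zero of q(z) = 15*z^2 + 44*z + 15, so Res(1/q, z₊) = 1/q'(z₊) with q'(z) = 30*z + 44; and q'(z₊) = 15*(z₊ - z₋) = 2*sqrt(259).
Therefore J = (2/i) · 2πi · 1/(2*sqrt(259)) = 2*pi/(sqrt(259)) = 2*sqrt(259)*pi/259

Final answer: 2*sqrt(259)*pi/259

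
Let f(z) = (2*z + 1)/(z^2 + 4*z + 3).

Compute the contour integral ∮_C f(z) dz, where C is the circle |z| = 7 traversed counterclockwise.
By the residue theorem, ∮_C f(z) dz = 2πi · (sum of the residues of f at the poles inside |z| = 7).

The denominator factors as (z + 1)*(z + 3), so the singularities of f are simple poles at z = -1, z = -3.
  |-1|² = 1 < 49 = 7², so this pole is inside the contour.
  |-3|² = 9 < 49 = 7², so this pole is inside the contour.

With P(z) = 2*z + 1 and Q(z) = z^2 + 4*z + 3, each pole is simple, so Res(f, z₀) = P(z₀)/Q'(z₀) with Q'(z) = 2*z + 4.
  Res(f, -1) = P(-1)/Q'(-1) = (-1)/(2) = -1/2
  Res(f, -3) = P(-3)/Q'(-3) = (-5)/(-2) = 5/2

Sum of residues inside C: 2
∮_C f(z) dz = 2πi · (2) = 4*I*pi

Final answer: 4*I*pi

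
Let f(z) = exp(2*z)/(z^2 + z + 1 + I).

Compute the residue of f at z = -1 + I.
Write f(z) = P(z)/Q(z) with P(z) = exp(2*z) and Q(z) = z^2 + z + 1 + I.
The denominator factors as Q(z) = (z + I)*(z + 1 - I), so z = -1 + I is a simple zero of Q and P is analytic there; z = -1 + I is therefore a simple pole and
  Res(f, z₀) = P(z₀)/Q'(z₀).

Q'(z) = 2*z + 1, so Q'(-1 + I) = -1 + 2*I.
P(-1 + I) = exp(-2 + 2*I).

Res(f, -1 + I) = (exp(-2 + 2*I))/(-1 + 2*I) = (-1/5 - 2*I/5)*exp(-2 + 2*I)

Final answer: (-1/5 - 2*I/5)*exp(-2 + 2*I)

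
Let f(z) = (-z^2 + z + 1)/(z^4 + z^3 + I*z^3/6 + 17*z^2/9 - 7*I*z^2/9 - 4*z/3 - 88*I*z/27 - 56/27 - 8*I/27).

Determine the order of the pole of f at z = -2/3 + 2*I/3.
2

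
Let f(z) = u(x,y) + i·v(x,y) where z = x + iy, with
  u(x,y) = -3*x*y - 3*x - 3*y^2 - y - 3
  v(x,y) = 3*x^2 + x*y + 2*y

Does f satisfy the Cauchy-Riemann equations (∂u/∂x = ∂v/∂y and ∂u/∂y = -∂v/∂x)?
∂u/∂x = -3*y - 3
∂v/∂y = x + 2
∂u/∂y = -3*x - 6*y - 1
∂v/∂x = 6*x + y
∂u/∂x ≠ ∂v/∂y and ∂u/∂y ≠ -∂v/∂x; the Cauchy-Riemann equations are not satisfied, so f is not analytic.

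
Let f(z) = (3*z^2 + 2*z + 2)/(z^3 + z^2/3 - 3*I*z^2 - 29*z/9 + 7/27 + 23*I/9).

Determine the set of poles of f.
{-1 + 2*I/3, -1/3 + 2*I, 1 + I/3}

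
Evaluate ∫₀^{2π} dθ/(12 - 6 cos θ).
sqrt(3)*pi/9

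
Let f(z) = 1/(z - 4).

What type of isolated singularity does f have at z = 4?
Write f(z) = g(z)/(z - 4) with g(z) = 1.
g is entire and g(4) = 1 ≠ 0, so no factor of (z - 4) cancels: the Laurent expansion of f about z = 4 starts at the power -1, i.e. lim_{z→z₀} (z - z₀) f(z) = 1 is finite and nonzero.
So z = 4 is a pole of order 1.

Final answer: pole of order 1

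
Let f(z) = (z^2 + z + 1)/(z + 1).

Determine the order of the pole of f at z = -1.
Factor the denominator:
  z + 1 = (z + 1)

The numerator P(z) = z^2 + z + 1 has P(-1) = 1 ≠ 0, so no factor of (z + 1) cancels.
Near z = -1 we can therefore write f(z) = g(z)/(z + 1) with g analytic at -1 and g(-1) ≠ 0 (g is just the numerator).

Hence z = -1 is a pole of order 1.

Final answer: 1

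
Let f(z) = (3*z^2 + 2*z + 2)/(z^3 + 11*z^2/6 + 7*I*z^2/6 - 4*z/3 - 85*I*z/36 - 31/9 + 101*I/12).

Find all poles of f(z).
The singularities of f are the zeros of the denominator. Factoring,
  z^3 + 11*z^2/6 + 7*I*z^2/6 - 4*z/3 - 85*I*z/36 - 31/9 + 101*I/12 = (z + 3 + 2*I)*(z - 3/2 + 2*I/3)*(z + 1/3 - 3*I/2)
so the candidates are z = -3 - 2*I, z = 3/2 - 2*I/3, z = -1/3 + 3*I/2.

Check the numerator P(z) = 3*z^2 + 2*z + 2 at each one:
  P(-3 - 2*I) = 11 + 32*I ≠ 0, so z = -3 - 2*I is a (simple) pole.
  P(3/2 - 2*I/3) = 125/12 - 22*I/3 ≠ 0, so z = 3/2 - 2*I/3 is a (simple) pole.
  P(-1/3 + 3*I/2) = -61/12 ≠ 0, so z = -1/3 + 3*I/2 is a (simple) pole.

Poles of f: {-3 - 2*I, -1/3 + 3*I/2, 3/2 - 2*I/3}

Final answer: {-3 - 2*I, -1/3 + 3*I/2, 3/2 - 2*I/3}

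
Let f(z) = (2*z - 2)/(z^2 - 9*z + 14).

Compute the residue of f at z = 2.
Write f(z) = P(z)/Q(z) with P(z) = 2*z - 2 and Q(z) = z^2 - 9*z + 14.
The denominator factors as Q(z) = (z - 2)*(z - 7), so z = 2 is a simple zero of Q and P is analytic there; z = 2 is therefore a simple pole and
  Res(f, z₀) = P(z₀)/Q'(z₀).

Q'(z) = 2*z - 9, so Q'(2) = -5.
P(2) = 2.

Res(f, 2) = (2)/(-5) = -2/5

Final answer: -2/5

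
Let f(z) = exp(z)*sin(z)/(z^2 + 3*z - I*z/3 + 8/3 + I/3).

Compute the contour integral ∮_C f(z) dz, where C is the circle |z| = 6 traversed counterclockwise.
pi*(15/17 - 9*I/17)*exp(-1 - 2*I/3)*sin(1 + 2*I/3) + pi*(-15/17 + 9*I/17)*exp(-2 + I)*sin(2 - I)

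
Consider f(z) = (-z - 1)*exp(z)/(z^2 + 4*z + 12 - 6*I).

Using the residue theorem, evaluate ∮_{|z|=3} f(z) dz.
By the residue theorem, ∮_C f(z) dz = 2πi · (sum of the residues of f at the poles inside |z| = 3).

The denominator factors as (z + 1 - 3*I)*(z + 3 + 3*I), so the singularities of f are simple poles at z = -1 + 3*I, z = -3 - 3*I.
  |-1 + 3*I|² = 10 > 9 = 3², so this pole is outside the contour.
  |-3 - 3*I|² = 18 > 9 = 3², so this pole is outside the contour.

No pole lies inside the contour, so f is analytic on and inside C and the integral is 0 (Cauchy's theorem).

Final answer: 0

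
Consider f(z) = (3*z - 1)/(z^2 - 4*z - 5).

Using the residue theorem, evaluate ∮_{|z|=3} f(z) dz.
4*I*pi/3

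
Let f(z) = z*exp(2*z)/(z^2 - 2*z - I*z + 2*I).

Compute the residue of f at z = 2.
Write f(z) = P(z)/Q(z) with P(z) = z*exp(2*z) and Q(z) = z^2 - 2*z - I*z + 2*I.
The denominator factors as Q(z) = (z - I)*(z - 2), so z = 2 is a simple zero of Q and P is analytic there; z = 2 is therefore a simple pole and
  Res(f, z₀) = P(z₀)/Q'(z₀).

Q'(z) = 2*z - 2 - I, so Q'(2) = 2 - I.
P(2) = 2*exp(4).

Res(f, 2) = (2*exp(4))/(2 - I) = (4/5 + 2*I/5)*exp(4)

Final answer: (4/5 + 2*I/5)*exp(4)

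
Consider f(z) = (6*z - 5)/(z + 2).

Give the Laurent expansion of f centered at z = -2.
Put w = z - (-2), i.e. z = w - 2. The denominator is w, so it suffices to rewrite the numerator in powers of w.

P(z) = 6*z - 5
P(w - 2) = -17 + 6*w

Dividing each term by w:
  f = -17/w + 6

Substituting back w = z + 2:
  f(z) = -17/(z + 2) + 6

The series is finite because the numerator is a polynomial; the negative powers form the principal part, and the coefficient of 1/(z + 2) gives Res(f, -2) = -17.

Final answer: -17/(z + 2) + 6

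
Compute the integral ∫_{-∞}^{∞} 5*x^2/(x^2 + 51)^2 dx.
Let f(z) = 5*z^2/(z^2 + 51)^2. The denominator has no real zeros and deg Q - deg P = 2 ≥ 2, so the integral of f over the upper semicircle |z| = R tends to 0 as R → ∞. Closing the contour in the upper half-plane,
  ∫_{-∞}^{∞} f(x) dx = 2πi · Σ Res(f, z_k)  over the poles with Im z_k > 0.

Zeros of the denominator: z^2 + 51 = 0 gives z = ±sqrt(51)*I.
Upper half-plane: z = sqrt(51)*I (a pole of order 2).

Write f(z) = g(z)/(z - sqrt(51)*I)^2 with g(z) = 5*z^2/(z + sqrt(51)*I)^2. For a double pole, Res(f, z₀) = g'(z₀):
  g'(z) = 10*sqrt(51)*I*z/(z + sqrt(51)*I)^3
  Res(f, sqrt(51)*I) = g'(sqrt(51)*I) = -5*sqrt(51)*I/204

∫_{-∞}^{∞} f(x) dx = 2πi · (-5*sqrt(51)*I/204) = 5*sqrt(51)*pi/102

Final answer: 5*sqrt(51)*pi/102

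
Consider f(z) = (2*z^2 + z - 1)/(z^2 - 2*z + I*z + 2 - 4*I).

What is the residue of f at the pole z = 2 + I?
Write f(z) = P(z)/Q(z) with P(z) = 2*z^2 + z - 1 and Q(z) = z^2 - 2*z + I*z + 2 - 4*I.
The denominator factors as Q(z) = (z - 2 - I)*(z + 2*I), so z = 2 + I is a simple zero of Q and P is analytic there; z = 2 + I is therefore a simple pole and
  Res(f, z₀) = P(z₀)/Q'(z₀).

Q'(z) = 2*z - 2 + I, so Q'(2 + I) = 2 + 3*I.
P(2 + I) = 7 + 9*I.

Res(f, 2 + I) = (7 + 9*I)/(2 + 3*I) = 41/13 - 3*I/13

Final answer: 41/13 - 3*I/13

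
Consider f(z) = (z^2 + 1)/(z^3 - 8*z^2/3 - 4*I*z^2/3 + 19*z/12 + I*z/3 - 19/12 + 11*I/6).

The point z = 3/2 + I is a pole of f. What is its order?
Factor the denominator:
  z^3 - 8*z^2/3 - 4*I*z^2/3 + 19*z/12 + I*z/3 - 19/12 + 11*I/6 = (z - 3/2 - I)^2*(z + 1/3 + 2*I/3)

The numerator P(z) = z^2 + 1 has P(3/2 + I) = 9/4 + 3*I ≠ 0, so no factor of (z - 3/2 - I) cancels.
Near z = 3/2 + I we can therefore write f(z) = g(z)/(z - 3/2 - I)^2 with g analytic at 3/2 + I and g(3/2 + I) ≠ 0 (g is the numerator divided by the remaining denominator factors).

Hence z = 3/2 + I is a pole of order 2.

Final answer: 2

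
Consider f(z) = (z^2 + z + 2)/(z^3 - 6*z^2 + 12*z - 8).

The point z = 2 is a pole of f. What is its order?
Factor the denominator:
  z^3 - 6*z^2 + 12*z - 8 = (z - 2)^3

The numerator P(z) = z^2 + z + 2 has P(2) = 8 ≠ 0, so no factor of (z - 2) cancels.
Near z = 2 we can therefore write f(z) = g(z)/(z - 2)^3 with g analytic at 2 and g(2) ≠ 0 (g is just the numerator).

Hence z = 2 is a pole of order 3.

Final answer: 3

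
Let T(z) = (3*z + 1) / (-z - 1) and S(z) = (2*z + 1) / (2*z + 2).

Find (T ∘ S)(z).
(T ∘ S)(z) = T(S(z)) = ((3)*S(z) + (1))/((-1)*S(z) + (-1)). Multiply numerator and denominator by 2*z + 2:
  numerator:   (3)*(2*z + 1) + (1)*(2*z + 2) = 8*z + 5
  denominator: (-1)*(2*z + 1) + (-1)*(2*z + 2) = -4*z - 3
(T ∘ S)(z) = (8*z + 5)/(-4*z - 3) = (-8*z - 5)/(4*z + 3)

Final answer: (-8*z - 5)/(4*z + 3)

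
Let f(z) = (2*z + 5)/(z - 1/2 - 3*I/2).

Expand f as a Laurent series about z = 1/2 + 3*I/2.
Put w = z - (1/2 + 3*I/2), i.e. z = w + 1/2 + 3*I/2. The denominator is w, so it suffices to rewrite the numerator in powers of w.

P(z) = 2*z + 5
P(w + 1/2 + 3*I/2) = 6 + 3*I + 2*w

Dividing each term by w:
  f = (6 + 3*I)/w + 2

Substituting back w = z - 1/2 - 3*I/2:
  f(z) = (6 + 3*I)/(z - 1/2 - 3*I/2) + 2

The series is finite because the numerator is a polynomial; the negative powers form the principal part, and the coefficient of 1/(z - 1/2 - 3*I/2) gives Res(f, 1/2 + 3*I/2) = 6 + 3*I.

Final answer: (6 + 3*I)/(z - 1/2 - 3*I/2) + 2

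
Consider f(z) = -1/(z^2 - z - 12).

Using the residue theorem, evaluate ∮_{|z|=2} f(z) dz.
By the residue theorem, ∮_C f(z) dz = 2πi · (sum of the residues of f at the poles inside |z| = 2).

The denominator factors as (z - 4)*(z + 3), so the singularities of f are simple poles at z = 4, z = -3.
  |4|² = 16 > 4 = 2², so this pole is outside the contour.
  |-3|² = 9 > 4 = 2², so this pole is outside the contour.

No pole lies inside the contour, so f is analytic on and inside C and the integral is 0 (Cauchy's theorem).

Final answer: 0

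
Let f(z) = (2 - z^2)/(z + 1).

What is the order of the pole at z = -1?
Factor the denominator:
  z + 1 = (z + 1)

The numerator P(z) = 2 - z^2 has P(-1) = 1 ≠ 0, so no factor of (z + 1) cancels.
Near z = -1 we can therefore write f(z) = g(z)/(z + 1) with g analytic at -1 and g(-1) ≠ 0 (g is just the numerator).

Hence z = -1 is a pole of order 1.

Final answer: 1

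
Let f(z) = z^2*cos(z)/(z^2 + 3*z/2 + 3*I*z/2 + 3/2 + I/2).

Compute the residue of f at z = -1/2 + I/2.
Write f(z) = P(z)/Q(z) with P(z) = z^2*cos(z) and Q(z) = z^2 + 3*z/2 + 3*I*z/2 + 3/2 + I/2.
The denominator factors as Q(z) = (z + 1 + 2*I)*(z + 1/2 - I/2), so z = -1/2 + I/2 is a simple zero of Q and P is analytic there; z = -1/2 + I/2 is therefore a simple pole and
  Res(f, z₀) = P(z₀)/Q'(z₀).

Q'(z) = 2*z + 3/2 + 3*I/2, so Q'(-1/2 + I/2) = 1/2 + 5*I/2.
P(-1/2 + I/2) = -I*cos(1/2 - I/2)/2.

Res(f, -1/2 + I/2) = (-I*cos(1/2 - I/2)/2)/(1/2 + 5*I/2) = (-5/26 - I/26)*cos(1/2 - I/2)

Final answer: (-5/26 - I/26)*cos(1/2 - I/2)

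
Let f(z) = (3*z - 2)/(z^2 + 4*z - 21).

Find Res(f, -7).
23/10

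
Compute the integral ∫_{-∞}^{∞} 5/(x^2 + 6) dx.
5*sqrt(6)*pi/6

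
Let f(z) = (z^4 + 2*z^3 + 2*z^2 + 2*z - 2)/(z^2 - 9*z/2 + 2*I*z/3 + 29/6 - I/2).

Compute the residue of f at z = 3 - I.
Write f(z) = P(z)/Q(z) with P(z) = z^4 + 2*z^3 + 2*z^2 + 2*z - 2 and Q(z) = z^2 - 9*z/2 + 2*I*z/3 + 29/6 - I/2.
The denominator factors as Q(z) = (z - 3 + I)*(z - 3/2 - I/3), so z = 3 - I is a simple zero of Q and P is analytic there; z = 3 - I is therefore a simple pole and
  Res(f, z₀) = P(z₀)/Q'(z₀).

Q'(z) = 2*z - 9/2 + 2*I/3, so Q'(3 - I) = 3/2 - 4*I/3.
P(3 - I) = 84 - 162*I.

Res(f, 3 - I) = (84 - 162*I)/(3/2 - 4*I/3) = 12312/145 - 4716*I/145

Final answer: 12312/145 - 4716*I/145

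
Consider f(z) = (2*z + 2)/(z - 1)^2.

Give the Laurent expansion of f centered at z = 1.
Put w = z - (1), i.e. z = w + 1. The denominator is w^2, so it suffices to rewrite the numerator in powers of w.

P(z) = 2*z + 2
P(w + 1) = 4 + 2*w

Dividing each term by w^2:
  f = 4/w^2 + 2/w

Substituting back w = z - 1:
  f(z) = 4/(z - 1)^2 + 2/(z - 1)

The series is finite because the numerator is a polynomial; the negative powers form the principal part, and the coefficient of 1/(z - 1) gives Res(f, 1) = 2.

Final answer: 4/(z - 1)^2 + 2/(z - 1)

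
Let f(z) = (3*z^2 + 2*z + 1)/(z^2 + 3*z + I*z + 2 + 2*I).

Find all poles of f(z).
The singularities of f are the zeros of the denominator. Factoring,
  z^2 + 3*z + I*z + 2 + 2*I = (z + 2)*(z + 1 + I)
so the candidates are z = -2, z = -1 - I.

Check the numerator P(z) = 3*z^2 + 2*z + 1 at each one:
  P(-2) = 9 ≠ 0, so z = -2 is a (simple) pole.
  P(-1 - I) = -1 + 4*I ≠ 0, so z = -1 - I is a (simple) pole.

Poles of f: {-2, -1 - I}

Final answer: {-2, -1 - I}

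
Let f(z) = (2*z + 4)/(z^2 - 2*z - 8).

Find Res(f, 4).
2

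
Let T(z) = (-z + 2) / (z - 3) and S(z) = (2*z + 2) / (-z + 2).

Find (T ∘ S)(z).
(-4*z + 2)/(5*z - 4)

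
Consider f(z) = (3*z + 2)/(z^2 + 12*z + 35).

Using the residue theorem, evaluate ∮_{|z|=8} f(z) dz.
By the residue theorem, ∮_C f(z) dz = 2πi · (sum of the residues of f at the poles inside |z| = 8).

The denominator factors as (z + 7)*(z + 5), so the singularities of f are simple poles at z = -7, z = -5.
  |-7|² = 49 < 64 = 8², so this pole is inside the contour.
  |-5|² = 25 < 64 = 8², so this pole is inside the contour.

With P(z) = 3*z + 2 and Q(z) = z^2 + 12*z + 35, each pole is simple, so Res(f, z₀) = P(z₀)/Q'(z₀) with Q'(z) = 2*z + 12.
  Res(f, -7) = P(-7)/Q'(-7) = (-19)/(-2) = 19/2
  Res(f, -5) = P(-5)/Q'(-5) = (-13)/(2) = -13/2

Sum of residues inside C: 3
∮_C f(z) dz = 2πi · (3) = 6*I*pi

Final answer: 6*I*pi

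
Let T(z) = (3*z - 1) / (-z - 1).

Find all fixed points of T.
{-sqrt(5) - 2, -2 + sqrt(5)}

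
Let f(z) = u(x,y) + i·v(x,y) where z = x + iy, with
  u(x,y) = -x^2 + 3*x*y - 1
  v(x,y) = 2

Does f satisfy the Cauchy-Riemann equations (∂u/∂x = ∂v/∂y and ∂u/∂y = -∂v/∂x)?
∂u/∂x = -2*x + 3*y
∂v/∂y = 0
∂u/∂y = 3*x
∂v/∂x = 0
∂u/∂x ≠ ∂v/∂y and ∂u/∂y ≠ -∂v/∂x; the Cauchy-Riemann equations are not satisfied, so f is not analytic.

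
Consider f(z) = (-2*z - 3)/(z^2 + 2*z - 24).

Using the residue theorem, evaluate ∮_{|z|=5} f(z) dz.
-11*I*pi/5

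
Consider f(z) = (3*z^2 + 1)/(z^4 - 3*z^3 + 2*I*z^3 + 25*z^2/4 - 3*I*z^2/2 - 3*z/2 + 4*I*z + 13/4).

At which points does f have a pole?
The singularities of f are the zeros of the denominator. Factoring,
  z^4 - 3*z^3 + 2*I*z^3 + 25*z^2/4 - 3*I*z^2/2 - 3*z/2 + 4*I*z + 13/4 = (z - 1 - 3*I/2)*(z - 2 + 3*I)*(z + I)*(z - I/2)
so the candidates are z = 1 + 3*I/2, z = 2 - 3*I, z = -I, z = I/2.

Check the numerator P(z) = 3*z^2 + 1 at each one:
  P(1 + 3*I/2) = -11/4 + 9*I ≠ 0, so z = 1 + 3*I/2 is a (simple) pole.
  P(2 - 3*I) = -14 - 36*I ≠ 0, so z = 2 - 3*I is a (simple) pole.
  P(-I) = -2 ≠ 0, so z = -I is a (simple) pole.
  P(I/2) = 1/4 ≠ 0, so z = I/2 is a (simple) pole.

Poles of f: {-I, I/2, 1 + 3*I/2, 2 - 3*I}

Final answer: {-I, I/2, 1 + 3*I/2, 2 - 3*I}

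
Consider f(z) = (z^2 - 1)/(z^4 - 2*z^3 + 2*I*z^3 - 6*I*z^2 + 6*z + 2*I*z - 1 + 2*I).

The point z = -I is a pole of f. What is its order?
Factor the denominator:
  z^4 - 2*z^3 + 2*I*z^3 - 6*I*z^2 + 6*z + 2*I*z - 1 + 2*I = (z + I)^3*(z - 2 - I)

The numerator P(z) = z^2 - 1 has P(-I) = -2 ≠ 0, so no factor of (z + I) cancels.
Near z = -I we can therefore write f(z) = g(z)/(z + I)^3 with g analytic at -I and g(-I) ≠ 0 (g is the numerator divided by the remaining denominator factors).

Hence z = -I is a pole of order 3.

Final answer: 3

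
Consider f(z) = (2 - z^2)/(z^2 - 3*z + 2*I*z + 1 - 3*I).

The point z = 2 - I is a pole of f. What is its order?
Factor the denominator:
  z^2 - 3*z + 2*I*z + 1 - 3*I = (z - 2 + I)*(z - 1 + I)

The numerator P(z) = 2 - z^2 has P(2 - I) = -1 + 4*I ≠ 0, so no factor of (z - 2 + I) cancels.
Near z = 2 - I we can therefore write f(z) = g(z)/(z - 2 + I) with g analytic at 2 - I and g(2 - I) ≠ 0 (g is the numerator divided by the remaining denominator factors).

Hence z = 2 - I is a pole of order 1.

Final answer: 1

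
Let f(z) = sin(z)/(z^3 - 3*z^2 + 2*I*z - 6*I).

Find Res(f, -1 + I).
Write f(z) = P(z)/Q(z) with P(z) = sin(z) and Q(z) = z^3 - 3*z^2 + 2*I*z - 6*I.
The denominator factors as Q(z) = (z - 3)*(z + 1 - I)*(z - 1 + I), so z = -1 + I is a simple zero of Q and P is analytic there; z = -1 + I is therefore a simple pole and
  Res(f, z₀) = P(z₀)/Q'(z₀).

Q'(z) = 3*z^2 - 6*z + 2*I, so Q'(-1 + I) = 6 - 10*I.
P(-1 + I) = -sin(1 - I).

Res(f, -1 + I) = (-sin(1 - I))/(6 - 10*I) = (-3/68 - 5*I/68)*sin(1 - I)

Final answer: (-3/68 - 5*I/68)*sin(1 - I)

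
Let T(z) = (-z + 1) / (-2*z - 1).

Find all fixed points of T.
T(z) = z means -z + 1 = z*(-2*z - 1), i.e.
  -2*z^2 - 1 = 0.
Discriminant: (0)^2 - 4*(-2)*(-1) = -8, so the roots are complex conjugates.
  z = (0 ± I*sqrt(8))/(2*(-2))
Fixed points: {-sqrt(2)*I/2, sqrt(2)*I/2}

Final answer: {-sqrt(2)*I/2, sqrt(2)*I/2}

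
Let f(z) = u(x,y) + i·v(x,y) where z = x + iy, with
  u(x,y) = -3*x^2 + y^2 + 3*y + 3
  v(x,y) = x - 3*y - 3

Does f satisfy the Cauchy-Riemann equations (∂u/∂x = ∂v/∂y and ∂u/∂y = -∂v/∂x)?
∂u/∂x = -6*x
∂v/∂y = -3
∂u/∂y = 2*y + 3
∂v/∂x = 1
∂u/∂x ≠ ∂v/∂y and ∂u/∂y ≠ -∂v/∂x; the Cauchy-Riemann equations are not satisfied, so f is not analytic.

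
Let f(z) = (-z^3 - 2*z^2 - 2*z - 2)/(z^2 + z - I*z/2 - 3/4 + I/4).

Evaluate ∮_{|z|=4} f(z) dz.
pi*(-1/2 - 3*I)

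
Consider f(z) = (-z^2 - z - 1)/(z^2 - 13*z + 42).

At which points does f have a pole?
The singularities of f are the zeros of the denominator. Factoring,
  z^2 - 13*z + 42 = (z - 7)*(z - 6)
so the candidates are z = 7, z = 6.

Check the numerator P(z) = -z^2 - z - 1 at each one:
  P(7) = -57 ≠ 0, so z = 7 is a (simple) pole.
  P(6) = -43 ≠ 0, so z = 6 is a (simple) pole.

Poles of f: {6, 7}

Final answer: {6, 7}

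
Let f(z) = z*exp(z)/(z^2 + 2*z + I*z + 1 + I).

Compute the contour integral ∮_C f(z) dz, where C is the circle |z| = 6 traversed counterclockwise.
By the residue theorem, ∮_C f(z) dz = 2πi · (sum of the residues of f at the poles inside |z| = 6).

The denominator factors as (z + 1)*(z + 1 + I), so the singularities of f are simple poles at z = -1, z = -1 - I.
  |-1|² = 1 < 36 = 6², so this pole is inside the contour.
  |-1 - I|² = 2 < 36 = 6², so this pole is inside the contour.

With P(z) = z*exp(z) and Q(z) = z^2 + 2*z + I*z + 1 + I, each pole is simple, so Res(f, z₀) = P(z₀)/Q'(z₀) with Q'(z) = 2*z + 2 + I.
  Res(f, -1) = P(-1)/Q'(-1) = (-exp(-1))/(I) = I*exp(-1)
  Res(f, -1 - I) = P(-1 - I)/Q'(-1 - I) = ((-1 - I)*exp(-1 - I))/(-I) = (1 - I)*exp(-1 - I)

Sum of residues inside C: (1 - I)*exp(-1 - I) + I*exp(-1)
∮_C f(z) dz = 2πi · ((1 - I)*exp(-1 - I) + I*exp(-1)) = -2*pi*exp(-1) + pi*(2 + 2*I)*exp(-1 - I)

Final answer: -2*pi*exp(-1) + pi*(2 + 2*I)*exp(-1 - I)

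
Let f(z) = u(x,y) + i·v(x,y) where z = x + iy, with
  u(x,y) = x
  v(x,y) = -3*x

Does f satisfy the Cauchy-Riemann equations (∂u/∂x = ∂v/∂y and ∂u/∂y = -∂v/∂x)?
∂u/∂x = 1
∂v/∂y = 0
∂u/∂y = 0
∂v/∂x = -3
∂u/∂x ≠ ∂v/∂y and ∂u/∂y ≠ -∂v/∂x; the Cauchy-Riemann equations are not satisfied, so f is not analytic.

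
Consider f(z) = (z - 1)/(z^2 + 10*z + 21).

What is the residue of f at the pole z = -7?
Write f(z) = P(z)/Q(z) with P(z) = z - 1 and Q(z) = z^2 + 10*z + 21.
The denominator factors as Q(z) = (z + 7)*(z + 3), so z = -7 is a simple zero of Q and P is analytic there; z = -7 is therefore a simple pole and
  Res(f, z₀) = P(z₀)/Q'(z₀).

Q'(z) = 2*z + 10, so Q'(-7) = -4.
P(-7) = -8.

Res(f, -7) = (-8)/(-4) = 2

Final answer: 2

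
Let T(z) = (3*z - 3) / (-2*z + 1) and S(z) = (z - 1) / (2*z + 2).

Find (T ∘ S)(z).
(T ∘ S)(z) = T(S(z)) = ((3)*S(z) + (-3))/((-2)*S(z) + (1)). Multiply numerator and denominator by 2*z + 2:
  numerator:   (3)*(z - 1) + (-3)*(2*z + 2) = -3*z - 9
  denominator: (-2)*(z - 1) + (1)*(2*z + 2) = 4
(T ∘ S)(z) = (-3*z - 9)/4

Final answer: (-3*z - 9)/4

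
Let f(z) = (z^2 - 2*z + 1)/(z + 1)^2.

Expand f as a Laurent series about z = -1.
4/(z + 1)^2 - 4/(z + 1) + 1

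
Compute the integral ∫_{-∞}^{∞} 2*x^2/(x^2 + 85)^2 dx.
sqrt(85)*pi/85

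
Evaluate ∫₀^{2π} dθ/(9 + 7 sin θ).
sqrt(2)*pi/4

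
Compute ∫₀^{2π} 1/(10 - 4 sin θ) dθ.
Call the integral J. The integrand is 2π-periodic and we integrate over a full period, so shifting θ does not change the value (θ → θ + π/2 turns sin θ into cos θ; θ → θ + π flips the sign of the trig term). Hence
  J = ∫₀^{2π} dθ/(10 + 4 cos θ).
Put z = e^{iθ}: then cos θ = (z + 1/z)/2, dθ = dz/(iz), and z runs once counterclockwise around |z| = 1:
  J = ∮_{|z|=1} 1/(10 + 4*(z + 1/z)/2) · dz/(iz) = (2/i) ∮_{|z|=1} dz/(4*z^2 + 20*z + 4).
The roots of 4*z^2 + 20*z + 4 are z = (-10 ± sqrt(10^2 - 4^2))/4, with sqrt(84) = 2*sqrt(21); their product is 1, so only z₊ = -5/2 + sqrt(21)/2 lies inside the unit circle (z₋ = -5/2 - sqrt(21)/2 lies outside).
z₊ is a simple zero of q(z) = 4*z^2 + 20*z + 4, so Res(1/q, z₊) = 1/q'(z₊) with q'(z) = 8*z + 20; and q'(z₊) = 4*(z₊ - z₋) = 4*sqrt(21).
Therefore J = (2/i) · 2πi · 1/(4*sqrt(21)) = 2*pi/(2*sqrt(21)) = sqrt(21)*pi/21

Final answer: sqrt(21)*pi/21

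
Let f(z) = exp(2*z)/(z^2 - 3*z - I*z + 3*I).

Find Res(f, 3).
Write f(z) = P(z)/Q(z) with P(z) = exp(2*z) and Q(z) = z^2 - 3*z - I*z + 3*I.
The denominator factors as Q(z) = (z - 3)*(z - I), so z = 3 is a simple zero of Q and P is analytic there; z = 3 is therefore a simple pole and
  Res(f, z₀) = P(z₀)/Q'(z₀).

Q'(z) = 2*z - 3 - I, so Q'(3) = 3 - I.
P(3) = exp(6).

Res(f, 3) = (exp(6))/(3 - I) = (3/10 + I/10)*exp(6)

Final answer: (3/10 + I/10)*exp(6)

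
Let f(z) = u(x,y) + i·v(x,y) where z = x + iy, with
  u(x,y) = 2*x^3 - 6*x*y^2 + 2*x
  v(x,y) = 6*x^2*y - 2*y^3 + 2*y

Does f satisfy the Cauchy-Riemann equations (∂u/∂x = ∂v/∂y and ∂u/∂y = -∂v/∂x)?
∂u/∂x = 6*x^2 - 6*y^2 + 2
∂v/∂y = 6*x^2 - 6*y^2 + 2
∂u/∂y = -12*x*y
∂v/∂x = 12*x*y
∂u/∂x = ∂v/∂y and ∂u/∂y = -∂v/∂x hold identically; f is analytic.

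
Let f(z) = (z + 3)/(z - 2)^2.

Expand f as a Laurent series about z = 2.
Put w = z - (2), i.e. z = w + 2. The denominator is w^2, so it suffices to rewrite the numerator in powers of w.

P(z) = z + 3
P(w + 2) = 5 + w

Dividing each term by w^2:
  f = 5/w^2 + 1/w

Substituting back w = z - 2:
  f(z) = 5/(z - 2)^2 + 1/(z - 2)

The series is finite because the numerator is a polynomial; the negative powers form the principal part, and the coefficient of 1/(z - 2) gives Res(f, 2) = 1.

Final answer: 5/(z - 2)^2 + 1/(z - 2)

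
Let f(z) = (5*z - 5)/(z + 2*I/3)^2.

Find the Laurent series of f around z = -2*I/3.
Put w = z - (-2*I/3), i.e. z = w - 2*I/3. The denominator is w^2, so it suffices to rewrite the numerator in powers of w.

P(z) = 5*z - 5
P(w - 2*I/3) = -5 - 10*I/3 + 5*w

Dividing each term by w^2:
  f = (-5 - 10*I/3)/w^2 + 5/w

Substituting back w = z + 2*I/3:
  f(z) = (-5 - 10*I/3)/(z + 2*I/3)^2 + 5/(z + 2*I/3)

The series is finite because the numerator is a polynomial; the negative powers form the principal part, and the coefficient of 1/(z + 2*I/3) gives Res(f, -2*I/3) = 5.

Final answer: (-5 - 10*I/3)/(z + 2*I/3)^2 + 5/(z + 2*I/3)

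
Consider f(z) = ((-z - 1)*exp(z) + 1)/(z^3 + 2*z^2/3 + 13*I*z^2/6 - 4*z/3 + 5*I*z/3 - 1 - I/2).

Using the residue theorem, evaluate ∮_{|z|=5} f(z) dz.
By the residue theorem, ∮_C f(z) dz = 2πi · (sum of the residues of f at the poles inside |z| = 5).

The denominator factors as (z + 3*I/2)*(z + 1)*(z - 1/3 + 2*I/3), so the singularities of f are simple poles at z = -3*I/2, z = -1, z = 1/3 - 2*I/3.
  |-3*I/2|² = 9/4 < 25 = 5², so this pole is inside the contour.
  |-1|² = 1 < 25 = 5², so this pole is inside the contour.
  |1/3 - 2*I/3|² = 5/9 < 25 = 5², so this pole is inside the contour.

With P(z) = (-z - 1)*exp(z) + 1 and Q(z) = z^3 + 2*z^2/3 + 13*I*z^2/6 - 4*z/3 + 5*I*z/3 - 1 - I/2, each pole is simple, so Res(f, z₀) = P(z₀)/Q'(z₀) with Q'(z) = 3*z^2 + 4*z/3 + 13*I*z/3 - 4/3 + 5*I/3.
  Res(f, -3*I/2) = P(-3*I/2)/Q'(-3*I/2) = (1 + (-1 + 3*I/2)*exp(-3*I/2))/(-19/12 - I/3) = -228/377 + (12/29 - 30*I/29)*exp(-3*I/2) + 48*I/377
  Res(f, -1) = P(-1)/Q'(-1) = (1)/(1/3 - 8*I/3) = 3/65 + 24*I/65
  Res(f, 1/3 - 2*I/3) = P(1/3 - 2*I/3)/Q'(1/3 - 2*I/3) = (1 + (-4/3 + 2*I/3)*exp(1/3 - 2*I/3))/(1 + 8*I/9) = 81/145 - 72*I/145 + (-12/29 + 30*I/29)*exp(1/3 - 2*I/3)

Sum of residues inside C: (12/29 - 30*I/29)*exp(-3*I/2) + (-12/29 + 30*I/29)*exp(1/3 - 2*I/3)
∮_C f(z) dz = 2πi · ((12/29 - 30*I/29)*exp(-3*I/2) + (-12/29 + 30*I/29)*exp(1/3 - 2*I/3)) = pi*(60/29 + 24*I/29)*exp(-3*I/2) + pi*(-60/29 - 24*I/29)*exp(1/3 - 2*I/3)

Final answer: pi*(60/29 + 24*I/29)*exp(-3*I/2) + pi*(-60/29 - 24*I/29)*exp(1/3 - 2*I/3)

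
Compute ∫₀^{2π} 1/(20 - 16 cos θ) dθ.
Call the integral J. The integrand is 2π-periodic and we integrate over a full period, so shifting θ does not change the value (θ → θ + π flips the sign of the trig term). Hence
  J = ∫₀^{2π} dθ/(20 + 16 cos θ).
Put z = e^{iθ}: then cos θ = (z + 1/z)/2, dθ = dz/(iz), and z runs once counterclockwise around |z| = 1:
  J = ∮_{|z|=1} 1/(20 + 16*(z + 1/z)/2) · dz/(iz) = (2/i) ∮_{|z|=1} dz/(16*z^2 + 40*z + 16).
The roots of 16*z^2 + 40*z + 16 are z = (-20 ± sqrt(20^2 - 16^2))/16, with sqrt(144) = 12; their product is 1, so only z₊ = -1/2 lies inside the unit circle (z₋ = -2 lies outside).
z₊ is a simple zero of q(z) = 16*z^2 + 40*z + 16, so Res(1/q, z₊) = 1/q'(z₊) with q'(z) = 32*z + 40; and q'(z₊) = 16*(z₊ - z₋) = 24.
Therefore J = (2/i) · 2πi · 1/(24) = 2*pi/(12) = pi/6

Final answer: pi/6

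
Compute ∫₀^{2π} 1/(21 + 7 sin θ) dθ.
sqrt(2)*pi/14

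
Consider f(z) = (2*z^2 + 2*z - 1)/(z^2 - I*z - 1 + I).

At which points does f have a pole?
The singularities of f are the zeros of the denominator. Factoring,
  z^2 - I*z - 1 + I = (z - 1)*(z + 1 - I)
so the candidates are z = 1, z = -1 + I.

Check the numerator P(z) = 2*z^2 + 2*z - 1 at each one:
  P(1) = 3 ≠ 0, so z = 1 is a (simple) pole.
  P(-1 + I) = -3 - 2*I ≠ 0, so z = -1 + I is a (simple) pole.

Poles of f: {-1 + I, 1}

Final answer: {-1 + I, 1}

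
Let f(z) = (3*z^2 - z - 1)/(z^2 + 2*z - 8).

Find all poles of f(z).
{-4, 2}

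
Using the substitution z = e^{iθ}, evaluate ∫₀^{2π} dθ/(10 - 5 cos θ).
Call the integral J. The integrand is 2π-periodic and we integrate over a full period, so shifting θ does not change the value (θ → θ + π flips the sign of the trig term). Hence
  J = ∫₀^{2π} dθ/(10 + 5 cos θ).
Put z = e^{iθ}: then cos θ = (z + 1/z)/2, dθ = dz/(iz), and z runs once counterclockwise around |z| = 1:
  J = ∮_{|z|=1} 1/(10 + 5*(z + 1/z)/2) · dz/(iz) = (2/i) ∮_{|z|=1} dz/(5*z^2 + 20*z + 5).
The roots of 5*z^2 + 20*z + 5 are z = (-10 ± sqrt(10^2 - 5^2))/5, with sqrt(75) = 5*sqrt(3); their product is 1, so only z₊ = -2 + sqrt(3) lies inside the unit circle (z₋ = -2 - sqrt(3) lies outside).
z₊ is a simple zero of q(z) = 5*z^2 + 20*z + 5, so Res(1/q, z₊) = 1/q'(z₊) with q'(z) = 10*z + 20; and q'(z₊) = 5*(z₊ - z₋) = 10*sqrt(3).
Therefore J = (2/i) · 2πi · 1/(10*sqrt(3)) = 2*pi/(5*sqrt(3)) = 2*sqrt(3)*pi/15

Final answer: 2*sqrt(3)*pi/15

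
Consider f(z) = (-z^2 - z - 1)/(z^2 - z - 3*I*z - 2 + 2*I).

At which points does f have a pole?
The singularities of f are the zeros of the denominator. Factoring,
  z^2 - z - 3*I*z - 2 + 2*I = (z - 2*I)*(z - 1 - I)
so the candidates are z = 2*I, z = 1 + I.

Check the numerator P(z) = -z^2 - z - 1 at each one:
  P(2*I) = 3 - 2*I ≠ 0, so z = 2*I is a (simple) pole.
  P(1 + I) = -2 - 3*I ≠ 0, so z = 1 + I is a (simple) pole.

Poles of f: {2*I, 1 + I}

Final answer: {2*I, 1 + I}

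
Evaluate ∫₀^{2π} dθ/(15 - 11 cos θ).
sqrt(26)*pi/26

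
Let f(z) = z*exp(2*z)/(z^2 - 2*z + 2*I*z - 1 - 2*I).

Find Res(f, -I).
Write f(z) = P(z)/Q(z) with P(z) = z*exp(2*z) and Q(z) = z^2 - 2*z + 2*I*z - 1 - 2*I.
The denominator factors as Q(z) = (z - 2 + I)*(z + I), so z = -I is a simple zero of Q and P is analytic there; z = -I is therefore a simple pole and
  Res(f, z₀) = P(z₀)/Q'(z₀).

Q'(z) = 2*z - 2 + 2*I, so Q'(-I) = -2.
P(-I) = -I*exp(-2*I).

Res(f, -I) = (-I*exp(-2*I))/(-2) = I*exp(-2*I)/2

Final answer: I*exp(-2*I)/2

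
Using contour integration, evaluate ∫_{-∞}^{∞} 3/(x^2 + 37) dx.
3*sqrt(37)*pi/37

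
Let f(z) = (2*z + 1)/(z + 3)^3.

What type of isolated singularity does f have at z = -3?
Write f(z) = g(z)/(z + 3)^3 with g(z) = 2*z + 1.
g is entire and g(-3) = -5 ≠ 0, so no factor of (z + 3) cancels: the Laurent expansion of f about z = -3 starts at the power -3, i.e. lim_{z→z₀} (z - z₀)^3 f(z) = -5 is finite and nonzero.
So z = -3 is a pole of order 3.

Final answer: pole of order 3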